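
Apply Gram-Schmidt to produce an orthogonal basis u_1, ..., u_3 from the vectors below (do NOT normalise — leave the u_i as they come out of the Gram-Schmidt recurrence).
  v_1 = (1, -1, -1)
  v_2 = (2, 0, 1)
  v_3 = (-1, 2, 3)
Orthogonal basis:
  u_1 = (1, -1, -1)
  u_2 = (5/3, 1/3, 4/3)
  u_3 = (-1/14, -3/14, 1/7)

Apply the Gram-Schmidt recurrence
  u_1 = v_1
  u_i = v_i − Σ_{j<i} ((v_i · u_j) / (u_j · u_j)) · u_j.

Step by step this gives:
  u_1 = (1, -1, -1)
  u_2 = (5/3, 1/3, 4/3)
  u_3 = (-1/14, -3/14, 1/7)

Orthogonality check:
  u_2 · u_1 = 0 (should be 0)
  u_3 · u_1 = 0 (should be 0)
  u_3 · u_2 = 0 (should be 0)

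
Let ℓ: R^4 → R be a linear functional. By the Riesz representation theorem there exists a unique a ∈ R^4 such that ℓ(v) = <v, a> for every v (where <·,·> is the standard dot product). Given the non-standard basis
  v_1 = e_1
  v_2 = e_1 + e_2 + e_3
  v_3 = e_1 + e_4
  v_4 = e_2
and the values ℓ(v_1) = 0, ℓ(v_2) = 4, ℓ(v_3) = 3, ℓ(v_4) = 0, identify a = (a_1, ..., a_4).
a = (0, 0, 4, 3)

Write a = (a_1, ..., a_4) in the standard basis. For each basis vector v_i, ℓ(v_i) = <v_i, a> is a linear equation in the a_j's. Collect the n equations into a matrix system V a = ℓ, where row i of V is v_i (expressed in the standard basis). Since V is invertible (lower-triangular with 1s on the diagonal, up to permutation), solve by back-substitution:
  V =
[[1, 0, 0, 0],
 [1, 1, 1, 0],
 [1, 0, 0, 1],
 [0, 1, 0, 0]]
  V a = (0, 4, 3, 0)
Solving gives a = (0, 0, 4, 3).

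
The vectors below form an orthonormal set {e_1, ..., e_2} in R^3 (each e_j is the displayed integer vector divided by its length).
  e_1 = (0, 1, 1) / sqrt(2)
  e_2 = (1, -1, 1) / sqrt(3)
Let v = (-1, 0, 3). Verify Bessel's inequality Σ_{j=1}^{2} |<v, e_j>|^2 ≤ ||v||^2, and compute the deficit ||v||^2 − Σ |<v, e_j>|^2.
Σ |<v, e_j>|^2 = 35/6; ||v||^2 = 10; deficit = 25/6

Write each e_j = u_j / sqrt(<u_j, u_j>) where u_j is the displayed integer vector. Then <v, e_j> = <v, u_j> / sqrt(<u_j, u_j>), so |<v, e_j>|^2 = <v, u_j>^2 / <u_j, u_j>.
Coefficients: <v, e_1> = 3/sqrt(2), <v, e_2> = 2/sqrt(3).
Square and sum: Σ |<v, e_j>|^2 = 35/6.
Compute ||v||^2 = v·v = 10.
Deficit = 10 − 35/6 = 25/6 ≥ 0, confirming Bessel's inequality. (The deficit equals ||v − Σ <v,e_j> e_j||^2, the squared distance from v to span{e_j}.)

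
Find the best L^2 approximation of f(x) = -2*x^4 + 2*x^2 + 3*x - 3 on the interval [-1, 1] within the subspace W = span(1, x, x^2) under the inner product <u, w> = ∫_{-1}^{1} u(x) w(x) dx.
g(x) = 2*x^2/7 + 3*x - 99/35

The best approximation g ∈ W is the orthogonal projection of f onto W. Writing g = a_0 + a_1 x + a_2 x^2, the coefficients solve the normal equations G · a = b where
  G_{ij} = <φ_i, φ_j> and b_i = <f, φ_i>, with φ_0 = 1, φ_1 = x, φ_2 = x^2.
G =
  [2, 0, 2/3]
  [0, 2/3, 0]
  [2/3, 0, 2/5],
b = (-82/15, 2, -62/35).
Solving gives a_0 = -99/35, a_1 = 3, a_2 = 2/7, so
  g(x) = 2*x^2/7 + 3*x - 99/35.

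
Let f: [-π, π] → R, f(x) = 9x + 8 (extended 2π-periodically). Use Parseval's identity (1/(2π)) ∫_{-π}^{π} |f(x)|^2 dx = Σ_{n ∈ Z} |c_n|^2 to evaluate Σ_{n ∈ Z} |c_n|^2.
Σ |c_n|^2 = 27π^2 + 64

Expand and integrate term by term over [-π, π]:
  ∫ (9x)^2 dx = 81·(2π^3/3); ∫ 2·9·(8)·x dx = 0 (odd integrand); ∫ 8^2 dx = 64·2π.
So (1/(2π)) ∫_{-π}^{π} (9x + 8)^2 dx = 81π^2/3 + 64 = 27π^2 + 64.
Parseval ⇒ Σ |c_n|^2 = 27π^2 + 64.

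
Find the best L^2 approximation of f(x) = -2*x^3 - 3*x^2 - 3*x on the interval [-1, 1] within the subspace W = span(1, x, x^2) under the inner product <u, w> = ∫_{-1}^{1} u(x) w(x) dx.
g(x) = -3*x^2 - 21*x/5

The best approximation g ∈ W is the orthogonal projection of f onto W. Writing g = a_0 + a_1 x + a_2 x^2, the coefficients solve the normal equations G · a = b where
  G_{ij} = <φ_i, φ_j> and b_i = <f, φ_i>, with φ_0 = 1, φ_1 = x, φ_2 = x^2.
G =
  [2, 0, 2/3]
  [0, 2/3, 0]
  [2/3, 0, 2/5],
b = (-2, -14/5, -6/5).
Solving gives a_0 = 0, a_1 = -21/5, a_2 = -3, so
  g(x) = -3*x^2 - 21*x/5.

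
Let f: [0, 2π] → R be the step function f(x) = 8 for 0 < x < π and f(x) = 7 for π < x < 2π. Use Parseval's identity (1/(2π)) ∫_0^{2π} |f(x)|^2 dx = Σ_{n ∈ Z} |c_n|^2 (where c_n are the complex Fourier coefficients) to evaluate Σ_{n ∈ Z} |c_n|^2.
Σ |c_n|^2 = 113/2

Parseval equates the L^2 energy of f (normalised by 1/(2π)) with the ℓ^2 sum of its Fourier coefficients: (1/(2π)) ∫_0^{2π} |f|^2 = Σ |c_n|^2.
Compute the left side: (1/(2π)) [∫_0^π 8^2 dx + ∫_π^{2π} 7^2 dx] = (1/(2π)) · (64π + 49π) = (64 + 49)/2 = 113/2.
So Σ_{n ∈ Z} |c_n|^2 = 113/2.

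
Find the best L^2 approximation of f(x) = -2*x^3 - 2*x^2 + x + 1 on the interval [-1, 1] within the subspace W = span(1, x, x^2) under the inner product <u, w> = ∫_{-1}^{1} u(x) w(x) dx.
g(x) = -2*x^2 - x/5 + 1

The best approximation g ∈ W is the orthogonal projection of f onto W. Writing g = a_0 + a_1 x + a_2 x^2, the coefficients solve the normal equations G · a = b where
  G_{ij} = <φ_i, φ_j> and b_i = <f, φ_i>, with φ_0 = 1, φ_1 = x, φ_2 = x^2.
G =
  [2, 0, 2/3]
  [0, 2/3, 0]
  [2/3, 0, 2/5],
b = (2/3, -2/15, -2/15).
Solving gives a_0 = 1, a_1 = -1/5, a_2 = -2, so
  g(x) = -2*x^2 - x/5 + 1.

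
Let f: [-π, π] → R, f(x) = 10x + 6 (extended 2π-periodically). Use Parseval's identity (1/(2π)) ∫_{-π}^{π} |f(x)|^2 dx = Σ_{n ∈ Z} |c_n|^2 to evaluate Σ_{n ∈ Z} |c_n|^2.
Σ |c_n|^2 = 100π^2/3 + 36

Expand and integrate term by term over [-π, π]:
  ∫ (10x)^2 dx = 100·(2π^3/3); ∫ 2·10·(6)·x dx = 0 (odd integrand); ∫ 6^2 dx = 36·2π.
So (1/(2π)) ∫_{-π}^{π} (10x + 6)^2 dx = 100π^2/3 + 36 = 100π^2/3 + 36.
Parseval ⇒ Σ |c_n|^2 = 100π^2/3 + 36.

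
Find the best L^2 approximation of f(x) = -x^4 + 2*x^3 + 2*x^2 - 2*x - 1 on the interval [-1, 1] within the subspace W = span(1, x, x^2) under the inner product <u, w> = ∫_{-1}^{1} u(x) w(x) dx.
g(x) = 8*x^2/7 - 4*x/5 - 32/35

The best approximation g ∈ W is the orthogonal projection of f onto W. Writing g = a_0 + a_1 x + a_2 x^2, the coefficients solve the normal equations G · a = b where
  G_{ij} = <φ_i, φ_j> and b_i = <f, φ_i>, with φ_0 = 1, φ_1 = x, φ_2 = x^2.
G =
  [2, 0, 2/3]
  [0, 2/3, 0]
  [2/3, 0, 2/5],
b = (-16/15, -8/15, -16/105).
Solving gives a_0 = -32/35, a_1 = -4/5, a_2 = 8/7, so
  g(x) = 8*x^2/7 - 4*x/5 - 32/35.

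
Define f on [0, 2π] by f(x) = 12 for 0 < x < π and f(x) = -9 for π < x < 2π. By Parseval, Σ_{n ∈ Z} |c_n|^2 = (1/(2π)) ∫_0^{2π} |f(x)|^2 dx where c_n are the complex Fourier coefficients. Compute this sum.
Σ |c_n|^2 = 225/2

Parseval equates the L^2 energy of f (normalised by 1/(2π)) with the ℓ^2 sum of its Fourier coefficients: (1/(2π)) ∫_0^{2π} |f|^2 = Σ |c_n|^2.
Compute the left side: (1/(2π)) [∫_0^π 12^2 dx + ∫_π^{2π} (-9)^2 dx] = (1/(2π)) · (144π + 81π) = (144 + 81)/2 = 225/2.
So Σ_{n ∈ Z} |c_n|^2 = 225/2.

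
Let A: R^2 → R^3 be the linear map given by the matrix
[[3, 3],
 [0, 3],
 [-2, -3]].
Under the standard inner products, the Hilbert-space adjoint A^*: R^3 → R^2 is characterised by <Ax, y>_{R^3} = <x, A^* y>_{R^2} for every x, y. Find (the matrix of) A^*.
A^* = A^T =
[[3, 0, -2],
 [3, 3, -3]]

For real matrices with standard dot products, the defining identity <Ax, y> = <x, A^* y> gives (Ax)^T y = x^T (A^*) y, i.e. x^T A^T y = x^T (A^*) y. Since this holds for all x, y, we must have A^* = A^T. Therefore
A^* =
[[3, 0, -2],
 [3, 3, -3]].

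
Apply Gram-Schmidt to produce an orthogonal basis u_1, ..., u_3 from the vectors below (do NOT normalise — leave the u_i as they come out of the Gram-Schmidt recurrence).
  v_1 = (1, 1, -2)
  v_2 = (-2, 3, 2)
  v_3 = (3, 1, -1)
Orthogonal basis:
  u_1 = (1, 1, -2)
  u_2 = (-3/2, 7/2, 1)
  u_3 = (56/31, 14/31, 35/31)

Apply the Gram-Schmidt recurrence
  u_1 = v_1
  u_i = v_i − Σ_{j<i} ((v_i · u_j) / (u_j · u_j)) · u_j.

Step by step this gives:
  u_1 = (1, 1, -2)
  u_2 = (-3/2, 7/2, 1)
  u_3 = (56/31, 14/31, 35/31)

Orthogonality check:
  u_2 · u_1 = 0 (should be 0)
  u_3 · u_1 = 0 (should be 0)
  u_3 · u_2 = 0 (should be 0)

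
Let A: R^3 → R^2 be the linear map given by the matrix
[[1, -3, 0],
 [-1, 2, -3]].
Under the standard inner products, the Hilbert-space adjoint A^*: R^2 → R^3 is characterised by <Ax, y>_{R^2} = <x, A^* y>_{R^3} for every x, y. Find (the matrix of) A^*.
A^* = A^T =
[[1, -1],
 [-3, 2],
 [0, -3]]

For real matrices with standard dot products, the defining identity <Ax, y> = <x, A^* y> gives (Ax)^T y = x^T (A^*) y, i.e. x^T A^T y = x^T (A^*) y. Since this holds for all x, y, we must have A^* = A^T. Therefore
A^* =
[[1, -1],
 [-3, 2],
 [0, -3]].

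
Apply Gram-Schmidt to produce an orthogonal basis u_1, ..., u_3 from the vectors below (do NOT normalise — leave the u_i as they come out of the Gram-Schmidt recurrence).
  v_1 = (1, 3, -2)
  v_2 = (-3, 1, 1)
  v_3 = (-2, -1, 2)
Orthogonal basis:
  u_1 = (1, 3, -2)
  u_2 = (-20/7, 10/7, 5/7)
  u_3 = (1/6, 1/6, 1/3)

Apply the Gram-Schmidt recurrence
  u_1 = v_1
  u_i = v_i − Σ_{j<i} ((v_i · u_j) / (u_j · u_j)) · u_j.

Step by step this gives:
  u_1 = (1, 3, -2)
  u_2 = (-20/7, 10/7, 5/7)
  u_3 = (1/6, 1/6, 1/3)

Orthogonality check:
  u_2 · u_1 = 0 (should be 0)
  u_3 · u_1 = 0 (should be 0)
  u_3 · u_2 = 0 (should be 0)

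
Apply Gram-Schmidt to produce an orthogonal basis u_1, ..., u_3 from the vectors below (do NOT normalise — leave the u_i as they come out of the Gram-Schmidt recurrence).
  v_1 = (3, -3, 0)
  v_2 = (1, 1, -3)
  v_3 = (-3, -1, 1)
Orthogonal basis:
  u_1 = (3, -3, 0)
  u_2 = (1, 1, -3)
  u_3 = (-15/11, -15/11, -10/11)

Apply the Gram-Schmidt recurrence
  u_1 = v_1
  u_i = v_i − Σ_{j<i} ((v_i · u_j) / (u_j · u_j)) · u_j.

Step by step this gives:
  u_1 = (3, -3, 0)
  u_2 = (1, 1, -3)
  u_3 = (-15/11, -15/11, -10/11)

Orthogonality check:
  u_2 · u_1 = 0 (should be 0)
  u_3 · u_1 = 0 (should be 0)
  u_3 · u_2 = 0 (should be 0)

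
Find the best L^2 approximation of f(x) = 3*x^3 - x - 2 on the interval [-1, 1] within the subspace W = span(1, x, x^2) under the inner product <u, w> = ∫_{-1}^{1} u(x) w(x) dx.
g(x) = 4*x/5 - 2

The best approximation g ∈ W is the orthogonal projection of f onto W. Writing g = a_0 + a_1 x + a_2 x^2, the coefficients solve the normal equations G · a = b where
  G_{ij} = <φ_i, φ_j> and b_i = <f, φ_i>, with φ_0 = 1, φ_1 = x, φ_2 = x^2.
G =
  [2, 0, 2/3]
  [0, 2/3, 0]
  [2/3, 0, 2/5],
b = (-4, 8/15, -4/3).
Solving gives a_0 = -2, a_1 = 4/5, a_2 = 0, so
  g(x) = 4*x/5 - 2.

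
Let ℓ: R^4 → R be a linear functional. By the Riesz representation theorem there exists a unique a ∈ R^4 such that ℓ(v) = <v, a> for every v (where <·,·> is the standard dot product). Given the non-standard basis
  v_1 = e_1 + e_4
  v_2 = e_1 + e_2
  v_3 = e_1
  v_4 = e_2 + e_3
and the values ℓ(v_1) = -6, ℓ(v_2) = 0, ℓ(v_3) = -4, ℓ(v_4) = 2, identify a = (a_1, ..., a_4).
a = (-4, 4, -2, -2)

Write a = (a_1, ..., a_4) in the standard basis. For each basis vector v_i, ℓ(v_i) = <v_i, a> is a linear equation in the a_j's. Collect the n equations into a matrix system V a = ℓ, where row i of V is v_i (expressed in the standard basis). Since V is invertible (lower-triangular with 1s on the diagonal, up to permutation), solve by back-substitution:
  V =
[[1, 0, 0, 1],
 [1, 1, 0, 0],
 [1, 0, 0, 0],
 [0, 1, 1, 0]]
  V a = (-6, 0, -4, 2)
Solving gives a = (-4, 4, -2, -2).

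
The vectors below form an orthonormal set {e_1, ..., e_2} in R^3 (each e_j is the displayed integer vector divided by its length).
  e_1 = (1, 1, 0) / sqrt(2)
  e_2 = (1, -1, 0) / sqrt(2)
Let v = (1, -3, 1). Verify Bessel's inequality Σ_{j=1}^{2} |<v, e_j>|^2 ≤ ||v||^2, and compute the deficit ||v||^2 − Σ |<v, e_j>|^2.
Σ |<v, e_j>|^2 = 10; ||v||^2 = 11; deficit = 1

Write each e_j = u_j / sqrt(<u_j, u_j>) where u_j is the displayed integer vector. Then <v, e_j> = <v, u_j> / sqrt(<u_j, u_j>), so |<v, e_j>|^2 = <v, u_j>^2 / <u_j, u_j>.
Coefficients: <v, e_1> = -2/sqrt(2), <v, e_2> = 4/sqrt(2).
Square and sum: Σ |<v, e_j>|^2 = 10.
Compute ||v||^2 = v·v = 11.
Deficit = 11 − 10 = 1 ≥ 0, confirming Bessel's inequality. (The deficit equals ||v − Σ <v,e_j> e_j||^2, the squared distance from v to span{e_j}.)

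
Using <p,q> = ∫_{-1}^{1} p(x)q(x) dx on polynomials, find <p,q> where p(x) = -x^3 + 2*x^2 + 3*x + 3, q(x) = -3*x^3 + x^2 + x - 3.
<p,q> = -712/35

Expand the product: p(x)·q(x) = 3*x^6 - 7*x^5 - 8*x^4 - x^3 - 6*x - 9.
∫_{-1}^{1} of each monomial x^k gives [2/(k+1) if k even, 0 if k odd]. Integrating term-by-term (or equivalently evaluating the antiderivative F(x) = 3*x^7/7 - 7*x^6/6 - 8*x^5/5 - x^4/4 - 3*x^2 - 9*x at the endpoints):
  F(1) − F(−1) = -6127/420 − (2417/420) = -712/35.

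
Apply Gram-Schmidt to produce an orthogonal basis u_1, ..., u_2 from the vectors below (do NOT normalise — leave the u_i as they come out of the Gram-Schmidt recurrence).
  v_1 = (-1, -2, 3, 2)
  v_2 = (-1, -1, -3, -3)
Orthogonal basis:
  u_1 = (-1, -2, 3, 2)
  u_2 = (-5/3, -7/3, -1, -5/3)

Apply the Gram-Schmidt recurrence
  u_1 = v_1
  u_i = v_i − Σ_{j<i} ((v_i · u_j) / (u_j · u_j)) · u_j.

Step by step this gives:
  u_1 = (-1, -2, 3, 2)
  u_2 = (-5/3, -7/3, -1, -5/3)

Orthogonality check:
  u_2 · u_1 = 0 (should be 0)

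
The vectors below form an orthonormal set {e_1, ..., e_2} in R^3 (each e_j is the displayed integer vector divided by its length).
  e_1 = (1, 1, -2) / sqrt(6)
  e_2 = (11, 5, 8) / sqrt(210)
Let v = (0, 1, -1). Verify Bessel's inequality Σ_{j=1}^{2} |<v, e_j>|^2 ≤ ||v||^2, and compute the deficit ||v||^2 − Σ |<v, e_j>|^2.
Σ |<v, e_j>|^2 = 54/35; ||v||^2 = 2; deficit = 16/35

Write each e_j = u_j / sqrt(<u_j, u_j>) where u_j is the displayed integer vector. Then <v, e_j> = <v, u_j> / sqrt(<u_j, u_j>), so |<v, e_j>|^2 = <v, u_j>^2 / <u_j, u_j>.
Coefficients: <v, e_1> = 3/sqrt(6), <v, e_2> = -3/sqrt(210).
Square and sum: Σ |<v, e_j>|^2 = 54/35.
Compute ||v||^2 = v·v = 2.
Deficit = 2 − 54/35 = 16/35 ≥ 0, confirming Bessel's inequality. (The deficit equals ||v − Σ <v,e_j> e_j||^2, the squared distance from v to span{e_j}.)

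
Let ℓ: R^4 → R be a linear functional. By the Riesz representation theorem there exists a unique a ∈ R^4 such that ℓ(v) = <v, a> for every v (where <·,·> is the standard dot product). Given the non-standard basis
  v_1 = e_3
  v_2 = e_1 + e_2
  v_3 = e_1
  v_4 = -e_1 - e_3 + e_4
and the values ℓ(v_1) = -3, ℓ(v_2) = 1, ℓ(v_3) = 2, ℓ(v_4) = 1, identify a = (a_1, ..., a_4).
a = (2, -1, -3, 0)

Write a = (a_1, ..., a_4) in the standard basis. For each basis vector v_i, ℓ(v_i) = <v_i, a> is a linear equation in the a_j's. Collect the n equations into a matrix system V a = ℓ, where row i of V is v_i (expressed in the standard basis). Since V is invertible (lower-triangular with 1s on the diagonal, up to permutation), solve by back-substitution:
  V =
[[0, 0, 1, 0],
 [1, 1, 0, 0],
 [1, 0, 0, 0],
 [-1, 0, -1, 1]]
  V a = (-3, 1, 2, 1)
Solving gives a = (2, -1, -3, 0).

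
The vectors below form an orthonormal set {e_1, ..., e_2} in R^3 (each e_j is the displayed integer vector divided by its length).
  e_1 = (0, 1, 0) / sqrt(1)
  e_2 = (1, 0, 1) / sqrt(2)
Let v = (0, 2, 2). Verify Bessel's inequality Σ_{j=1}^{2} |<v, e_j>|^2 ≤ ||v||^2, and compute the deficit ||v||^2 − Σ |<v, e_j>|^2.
Σ |<v, e_j>|^2 = 6; ||v||^2 = 8; deficit = 2

Write each e_j = u_j / sqrt(<u_j, u_j>) where u_j is the displayed integer vector. Then <v, e_j> = <v, u_j> / sqrt(<u_j, u_j>), so |<v, e_j>|^2 = <v, u_j>^2 / <u_j, u_j>.
Coefficients: <v, e_1> = 2/sqrt(1), <v, e_2> = 2/sqrt(2).
Square and sum: Σ |<v, e_j>|^2 = 6.
Compute ||v||^2 = v·v = 8.
Deficit = 8 − 6 = 2 ≥ 0, confirming Bessel's inequality. (The deficit equals ||v − Σ <v,e_j> e_j||^2, the squared distance from v to span{e_j}.)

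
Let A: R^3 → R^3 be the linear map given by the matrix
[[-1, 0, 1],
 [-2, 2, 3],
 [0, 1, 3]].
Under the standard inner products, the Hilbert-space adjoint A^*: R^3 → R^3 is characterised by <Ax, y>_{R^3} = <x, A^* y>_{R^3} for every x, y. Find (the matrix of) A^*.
A^* = A^T =
[[-1, -2, 0],
 [0, 2, 1],
 [1, 3, 3]]

For real matrices with standard dot products, the defining identity <Ax, y> = <x, A^* y> gives (Ax)^T y = x^T (A^*) y, i.e. x^T A^T y = x^T (A^*) y. Since this holds for all x, y, we must have A^* = A^T. Therefore
A^* =
[[-1, -2, 0],
 [0, 2, 1],
 [1, 3, 3]].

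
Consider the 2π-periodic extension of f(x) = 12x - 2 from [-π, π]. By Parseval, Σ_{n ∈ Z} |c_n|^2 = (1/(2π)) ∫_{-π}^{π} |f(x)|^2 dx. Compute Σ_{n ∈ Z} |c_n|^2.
Σ |c_n|^2 = 48π^2 + 4

Expand and integrate term by term over [-π, π]:
  ∫ (12x)^2 dx = 144·(2π^3/3); ∫ 2·12·(-2)·x dx = 0 (odd integrand); ∫ (-2)^2 dx = 4·2π.
So (1/(2π)) ∫_{-π}^{π} (12x - 2)^2 dx = 144π^2/3 + 4 = 48π^2 + 4.
Parseval ⇒ Σ |c_n|^2 = 48π^2 + 4.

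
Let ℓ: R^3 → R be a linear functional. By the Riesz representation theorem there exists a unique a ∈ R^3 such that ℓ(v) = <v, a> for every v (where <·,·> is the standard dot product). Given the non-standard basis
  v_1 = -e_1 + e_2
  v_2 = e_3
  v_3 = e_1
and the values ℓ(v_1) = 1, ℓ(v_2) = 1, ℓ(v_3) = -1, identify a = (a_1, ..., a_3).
a = (-1, 0, 1)

Write a = (a_1, ..., a_3) in the standard basis. For each basis vector v_i, ℓ(v_i) = <v_i, a> is a linear equation in the a_j's. Collect the n equations into a matrix system V a = ℓ, where row i of V is v_i (expressed in the standard basis). Since V is invertible (lower-triangular with 1s on the diagonal, up to permutation), solve by back-substitution:
  V =
[[-1, 1, 0],
 [0, 0, 1],
 [1, 0, 0]]
  V a = (1, 1, -1)
Solving gives a = (-1, 0, 1).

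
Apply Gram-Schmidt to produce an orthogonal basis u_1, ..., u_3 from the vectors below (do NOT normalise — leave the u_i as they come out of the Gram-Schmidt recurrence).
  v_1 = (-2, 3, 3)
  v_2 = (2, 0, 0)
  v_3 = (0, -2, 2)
Orthogonal basis:
  u_1 = (-2, 3, 3)
  u_2 = (18/11, 6/11, 6/11)
  u_3 = (0, -2, 2)

Apply the Gram-Schmidt recurrence
  u_1 = v_1
  u_i = v_i − Σ_{j<i} ((v_i · u_j) / (u_j · u_j)) · u_j.

Step by step this gives:
  u_1 = (-2, 3, 3)
  u_2 = (18/11, 6/11, 6/11)
  u_3 = (0, -2, 2)

Orthogonality check:
  u_2 · u_1 = 0 (should be 0)
  u_3 · u_1 = 0 (should be 0)
  u_3 · u_2 = 0 (should be 0)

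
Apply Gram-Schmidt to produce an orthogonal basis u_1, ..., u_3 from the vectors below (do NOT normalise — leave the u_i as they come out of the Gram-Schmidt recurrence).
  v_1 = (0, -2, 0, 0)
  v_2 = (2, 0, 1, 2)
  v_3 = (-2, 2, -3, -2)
Orthogonal basis:
  u_1 = (0, -2, 0, 0)
  u_2 = (2, 0, 1, 2)
  u_3 = (4/9, 0, -16/9, 4/9)

Apply the Gram-Schmidt recurrence
  u_1 = v_1
  u_i = v_i − Σ_{j<i} ((v_i · u_j) / (u_j · u_j)) · u_j.

Step by step this gives:
  u_1 = (0, -2, 0, 0)
  u_2 = (2, 0, 1, 2)
  u_3 = (4/9, 0, -16/9, 4/9)

Orthogonality check:
  u_2 · u_1 = 0 (should be 0)
  u_3 · u_1 = 0 (should be 0)
  u_3 · u_2 = 0 (should be 0)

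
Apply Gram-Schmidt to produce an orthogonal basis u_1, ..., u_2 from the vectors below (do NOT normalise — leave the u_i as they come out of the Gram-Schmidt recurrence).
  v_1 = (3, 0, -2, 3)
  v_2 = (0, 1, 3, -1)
Orthogonal basis:
  u_1 = (3, 0, -2, 3)
  u_2 = (27/22, 1, 24/11, 5/22)

Apply the Gram-Schmidt recurrence
  u_1 = v_1
  u_i = v_i − Σ_{j<i} ((v_i · u_j) / (u_j · u_j)) · u_j.

Step by step this gives:
  u_1 = (3, 0, -2, 3)
  u_2 = (27/22, 1, 24/11, 5/22)

Orthogonality check:
  u_2 · u_1 = 0 (should be 0)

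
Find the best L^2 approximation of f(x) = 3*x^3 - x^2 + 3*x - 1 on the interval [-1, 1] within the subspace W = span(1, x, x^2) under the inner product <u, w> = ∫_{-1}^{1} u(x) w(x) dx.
g(x) = -x^2 + 24*x/5 - 1

The best approximation g ∈ W is the orthogonal projection of f onto W. Writing g = a_0 + a_1 x + a_2 x^2, the coefficients solve the normal equations G · a = b where
  G_{ij} = <φ_i, φ_j> and b_i = <f, φ_i>, with φ_0 = 1, φ_1 = x, φ_2 = x^2.
G =
  [2, 0, 2/3]
  [0, 2/3, 0]
  [2/3, 0, 2/5],
b = (-8/3, 16/5, -16/15).
Solving gives a_0 = -1, a_1 = 24/5, a_2 = -1, so
  g(x) = -x^2 + 24*x/5 - 1.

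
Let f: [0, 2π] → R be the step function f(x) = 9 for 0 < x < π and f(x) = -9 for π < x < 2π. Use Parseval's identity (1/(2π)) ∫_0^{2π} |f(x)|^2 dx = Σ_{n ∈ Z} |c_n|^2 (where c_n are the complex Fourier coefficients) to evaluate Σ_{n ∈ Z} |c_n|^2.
Σ |c_n|^2 = 81

Parseval equates the L^2 energy of f (normalised by 1/(2π)) with the ℓ^2 sum of its Fourier coefficients: (1/(2π)) ∫_0^{2π} |f|^2 = Σ |c_n|^2.
Compute the left side: (1/(2π)) [∫_0^π 9^2 dx + ∫_π^{2π} (-9)^2 dx] = (1/(2π)) · (81π + 81π) = (81 + 81)/2 = 81.
So Σ_{n ∈ Z} |c_n|^2 = 81.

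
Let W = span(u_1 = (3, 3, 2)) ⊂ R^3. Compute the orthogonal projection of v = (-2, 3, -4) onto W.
proj_W(v) = (-15/22, -15/22, -5/11)

Set up U = [u_1 | ... | u_1] ∈ R^(3×1). The projector onto W = col(U) is P = U (U^T U)^(-1) U^T.
Compute U^T U =
  [22],
and U^T v = (-5).
Solve U^T U · c = U^T v for the coefficients: c = (-5/22). The projection is proj_W(v) = U c.
Check: (v - proj_W(v)) · u_1 = 0  (should be 0).
Result: proj_W(v) = (-15/22, -15/22, -5/11).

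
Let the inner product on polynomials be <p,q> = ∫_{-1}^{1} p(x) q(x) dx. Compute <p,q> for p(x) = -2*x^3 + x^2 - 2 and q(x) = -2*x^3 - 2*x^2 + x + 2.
<p,q> = -156/35

Expand the product: p(x)·q(x) = 4*x^6 + 2*x^5 - 4*x^4 + x^3 + 6*x^2 - 2*x - 4.
∫_{-1}^{1} of each monomial x^k gives [2/(k+1) if k even, 0 if k odd]. Integrating term-by-term (or equivalently evaluating the antiderivative F(x) = 4*x^7/7 + x^6/3 - 4*x^5/5 + x^4/4 + 2*x^3 - x^2 - 4*x at the endpoints):
  F(1) − F(−1) = -1111/420 − (761/420) = -156/35.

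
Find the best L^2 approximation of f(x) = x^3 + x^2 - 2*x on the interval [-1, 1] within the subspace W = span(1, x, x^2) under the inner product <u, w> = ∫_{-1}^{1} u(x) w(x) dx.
g(x) = x^2 - 7*x/5

The best approximation g ∈ W is the orthogonal projection of f onto W. Writing g = a_0 + a_1 x + a_2 x^2, the coefficients solve the normal equations G · a = b where
  G_{ij} = <φ_i, φ_j> and b_i = <f, φ_i>, with φ_0 = 1, φ_1 = x, φ_2 = x^2.
G =
  [2, 0, 2/3]
  [0, 2/3, 0]
  [2/3, 0, 2/5],
b = (2/3, -14/15, 2/5).
Solving gives a_0 = 0, a_1 = -7/5, a_2 = 1, so
  g(x) = x^2 - 7*x/5.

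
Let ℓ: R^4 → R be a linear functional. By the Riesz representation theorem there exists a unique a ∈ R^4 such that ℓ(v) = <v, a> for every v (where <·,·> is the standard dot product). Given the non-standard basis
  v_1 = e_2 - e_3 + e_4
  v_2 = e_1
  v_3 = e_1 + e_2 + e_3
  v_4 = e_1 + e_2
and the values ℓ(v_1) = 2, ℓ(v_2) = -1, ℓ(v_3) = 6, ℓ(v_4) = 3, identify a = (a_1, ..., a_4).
a = (-1, 4, 3, 1)

Write a = (a_1, ..., a_4) in the standard basis. For each basis vector v_i, ℓ(v_i) = <v_i, a> is a linear equation in the a_j's. Collect the n equations into a matrix system V a = ℓ, where row i of V is v_i (expressed in the standard basis). Since V is invertible (lower-triangular with 1s on the diagonal, up to permutation), solve by back-substitution:
  V =
[[0, 1, -1, 1],
 [1, 0, 0, 0],
 [1, 1, 1, 0],
 [1, 1, 0, 0]]
  V a = (2, -1, 6, 3)
Solving gives a = (-1, 4, 3, 1).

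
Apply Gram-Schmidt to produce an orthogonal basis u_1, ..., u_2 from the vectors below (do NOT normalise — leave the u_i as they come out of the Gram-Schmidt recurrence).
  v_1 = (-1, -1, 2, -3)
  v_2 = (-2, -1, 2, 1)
Orthogonal basis:
  u_1 = (-1, -1, 2, -3)
  u_2 = (-26/15, -11/15, 22/15, 9/5)

Apply the Gram-Schmidt recurrence
  u_1 = v_1
  u_i = v_i − Σ_{j<i} ((v_i · u_j) / (u_j · u_j)) · u_j.

Step by step this gives:
  u_1 = (-1, -1, 2, -3)
  u_2 = (-26/15, -11/15, 22/15, 9/5)

Orthogonality check:
  u_2 · u_1 = 0 (should be 0)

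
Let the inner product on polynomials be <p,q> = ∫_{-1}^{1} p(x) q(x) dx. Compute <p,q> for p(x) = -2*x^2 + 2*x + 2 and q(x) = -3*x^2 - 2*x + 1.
<p,q> = -8/5

Expand the product: p(x)·q(x) = 6*x^4 - 2*x^3 - 12*x^2 - 2*x + 2.
∫_{-1}^{1} of each monomial x^k gives [2/(k+1) if k even, 0 if k odd]. Integrating term-by-term (or equivalently evaluating the antiderivative F(x) = 6*x^5/5 - x^4/2 - 4*x^3 - x^2 + 2*x at the endpoints):
  F(1) − F(−1) = -23/10 − (-7/10) = -8/5.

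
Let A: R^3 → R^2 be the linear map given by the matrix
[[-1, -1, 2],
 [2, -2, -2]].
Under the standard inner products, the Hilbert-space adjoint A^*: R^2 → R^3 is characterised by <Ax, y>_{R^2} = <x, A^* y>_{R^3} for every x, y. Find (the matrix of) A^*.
A^* = A^T =
[[-1, 2],
 [-1, -2],
 [2, -2]]

For real matrices with standard dot products, the defining identity <Ax, y> = <x, A^* y> gives (Ax)^T y = x^T (A^*) y, i.e. x^T A^T y = x^T (A^*) y. Since this holds for all x, y, we must have A^* = A^T. Therefore
A^* =
[[-1, 2],
 [-1, -2],
 [2, -2]].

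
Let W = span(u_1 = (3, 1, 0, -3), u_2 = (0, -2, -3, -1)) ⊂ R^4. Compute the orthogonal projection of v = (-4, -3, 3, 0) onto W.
proj_W(v) = (-621/265, -123/265, 126/265, 663/265)

Set up U = [u_1 | ... | u_2] ∈ R^(4×2). The projector onto W = col(U) is P = U (U^T U)^(-1) U^T.
Compute U^T U =
  [19, 1]
  [1, 14],
and U^T v = (-15, -3).
Solve U^T U · c = U^T v for the coefficients: c = (-207/265, -42/265). The projection is proj_W(v) = U c.
Check: (v - proj_W(v)) · u_1 = 0  (should be 0).
Check: (v - proj_W(v)) · u_2 = 0  (should be 0).
Result: proj_W(v) = (-621/265, -123/265, 126/265, 663/265).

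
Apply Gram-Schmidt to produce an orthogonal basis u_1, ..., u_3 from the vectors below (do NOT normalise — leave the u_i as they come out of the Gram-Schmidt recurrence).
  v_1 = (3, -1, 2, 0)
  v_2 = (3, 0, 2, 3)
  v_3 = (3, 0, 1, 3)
Orthogonal basis:
  u_1 = (3, -1, 2, 0)
  u_2 = (3/14, 13/14, 1/7, 3)
  u_3 = (60/139, -18/139, -99/139, 6/139)

Apply the Gram-Schmidt recurrence
  u_1 = v_1
  u_i = v_i − Σ_{j<i} ((v_i · u_j) / (u_j · u_j)) · u_j.

Step by step this gives:
  u_1 = (3, -1, 2, 0)
  u_2 = (3/14, 13/14, 1/7, 3)
  u_3 = (60/139, -18/139, -99/139, 6/139)

Orthogonality check:
  u_2 · u_1 = 0 (should be 0)
  u_3 · u_1 = 0 (should be 0)
  u_3 · u_2 = 0 (should be 0)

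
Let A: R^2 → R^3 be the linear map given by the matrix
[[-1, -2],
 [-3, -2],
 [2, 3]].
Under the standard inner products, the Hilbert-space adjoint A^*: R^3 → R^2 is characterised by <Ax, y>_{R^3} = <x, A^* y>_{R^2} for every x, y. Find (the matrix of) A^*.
A^* = A^T =
[[-1, -3, 2],
 [-2, -2, 3]]

For real matrices with standard dot products, the defining identity <Ax, y> = <x, A^* y> gives (Ax)^T y = x^T (A^*) y, i.e. x^T A^T y = x^T (A^*) y. Since this holds for all x, y, we must have A^* = A^T. Therefore
A^* =
[[-1, -3, 2],
 [-2, -2, 3]].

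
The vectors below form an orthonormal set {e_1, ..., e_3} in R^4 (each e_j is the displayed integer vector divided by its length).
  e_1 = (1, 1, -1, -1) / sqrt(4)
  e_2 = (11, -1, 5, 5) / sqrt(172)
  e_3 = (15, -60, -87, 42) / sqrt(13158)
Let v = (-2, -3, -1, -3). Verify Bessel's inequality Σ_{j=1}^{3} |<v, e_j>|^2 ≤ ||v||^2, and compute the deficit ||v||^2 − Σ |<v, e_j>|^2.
Σ |<v, e_j>|^2 = 341/34; ||v||^2 = 23; deficit = 441/34

Write each e_j = u_j / sqrt(<u_j, u_j>) where u_j is the displayed integer vector. Then <v, e_j> = <v, u_j> / sqrt(<u_j, u_j>), so |<v, e_j>|^2 = <v, u_j>^2 / <u_j, u_j>.
Coefficients: <v, e_1> = -1/sqrt(4), <v, e_2> = -39/sqrt(172), <v, e_3> = 111/sqrt(13158).
Square and sum: Σ |<v, e_j>|^2 = 341/34.
Compute ||v||^2 = v·v = 23.
Deficit = 23 − 341/34 = 441/34 ≥ 0, confirming Bessel's inequality. (The deficit equals ||v − Σ <v,e_j> e_j||^2, the squared distance from v to span{e_j}.)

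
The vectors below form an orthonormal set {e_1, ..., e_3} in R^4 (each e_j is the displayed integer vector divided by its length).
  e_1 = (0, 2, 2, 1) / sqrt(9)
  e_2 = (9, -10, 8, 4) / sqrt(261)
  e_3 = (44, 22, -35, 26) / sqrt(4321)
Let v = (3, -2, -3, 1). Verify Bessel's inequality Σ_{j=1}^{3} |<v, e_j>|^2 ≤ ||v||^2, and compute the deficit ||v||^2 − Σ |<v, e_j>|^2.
Σ |<v, e_j>|^2 = 3411/149; ||v||^2 = 23; deficit = 16/149

Write each e_j = u_j / sqrt(<u_j, u_j>) where u_j is the displayed integer vector. Then <v, e_j> = <v, u_j> / sqrt(<u_j, u_j>), so |<v, e_j>|^2 = <v, u_j>^2 / <u_j, u_j>.
Coefficients: <v, e_1> = -9/sqrt(9), <v, e_2> = 27/sqrt(261), <v, e_3> = 219/sqrt(4321).
Square and sum: Σ |<v, e_j>|^2 = 3411/149.
Compute ||v||^2 = v·v = 23.
Deficit = 23 − 3411/149 = 16/149 ≥ 0, confirming Bessel's inequality. (The deficit equals ||v − Σ <v,e_j> e_j||^2, the squared distance from v to span{e_j}.)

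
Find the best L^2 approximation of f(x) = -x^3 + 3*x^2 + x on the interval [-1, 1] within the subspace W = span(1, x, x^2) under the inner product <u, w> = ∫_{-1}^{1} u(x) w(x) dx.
g(x) = 3*x^2 + 2*x/5

The best approximation g ∈ W is the orthogonal projection of f onto W. Writing g = a_0 + a_1 x + a_2 x^2, the coefficients solve the normal equations G · a = b where
  G_{ij} = <φ_i, φ_j> and b_i = <f, φ_i>, with φ_0 = 1, φ_1 = x, φ_2 = x^2.
G =
  [2, 0, 2/3]
  [0, 2/3, 0]
  [2/3, 0, 2/5],
b = (2, 4/15, 6/5).
Solving gives a_0 = 0, a_1 = 2/5, a_2 = 3, so
  g(x) = 3*x^2 + 2*x/5.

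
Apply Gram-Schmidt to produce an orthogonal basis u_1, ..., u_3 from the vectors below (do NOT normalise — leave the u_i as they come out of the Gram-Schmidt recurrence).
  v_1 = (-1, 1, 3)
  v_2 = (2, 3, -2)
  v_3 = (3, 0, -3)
Orthogonal basis:
  u_1 = (-1, 1, 3)
  u_2 = (17/11, 38/11, -7/11)
  u_3 = (11/9, -4/9, 5/9)

Apply the Gram-Schmidt recurrence
  u_1 = v_1
  u_i = v_i − Σ_{j<i} ((v_i · u_j) / (u_j · u_j)) · u_j.

Step by step this gives:
  u_1 = (-1, 1, 3)
  u_2 = (17/11, 38/11, -7/11)
  u_3 = (11/9, -4/9, 5/9)

Orthogonality check:
  u_2 · u_1 = 0 (should be 0)
  u_3 · u_1 = 0 (should be 0)
  u_3 · u_2 = 0 (should be 0)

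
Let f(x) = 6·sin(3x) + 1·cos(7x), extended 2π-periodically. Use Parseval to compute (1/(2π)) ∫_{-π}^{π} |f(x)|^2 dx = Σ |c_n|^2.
Σ |c_n|^2 = 37/2

Expand |f|^2 and use orthogonality of {sin(nx), cos(mx)} on [-π, π]:
  ∫_{-π}^{π} sin(nx)^2 dx = π, ∫ cos(mx)^2 dx = π, and cross terms integrate to 0.
So ∫_{-π}^{π} f(x)^2 dx = 6^2 · π + 1^2 · π = (36 + 1)π.
Divide by 2π: (36 + 1)/2 = 37/2.
By Parseval, this equals Σ |c_n|^2.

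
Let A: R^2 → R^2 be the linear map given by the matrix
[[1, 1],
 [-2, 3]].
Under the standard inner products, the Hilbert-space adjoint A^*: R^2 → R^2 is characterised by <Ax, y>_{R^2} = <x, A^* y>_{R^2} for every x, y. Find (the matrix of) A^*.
A^* = A^T =
[[1, -2],
 [1, 3]]

For real matrices with standard dot products, the defining identity <Ax, y> = <x, A^* y> gives (Ax)^T y = x^T (A^*) y, i.e. x^T A^T y = x^T (A^*) y. Since this holds for all x, y, we must have A^* = A^T. Therefore
A^* =
[[1, -2],
 [1, 3]].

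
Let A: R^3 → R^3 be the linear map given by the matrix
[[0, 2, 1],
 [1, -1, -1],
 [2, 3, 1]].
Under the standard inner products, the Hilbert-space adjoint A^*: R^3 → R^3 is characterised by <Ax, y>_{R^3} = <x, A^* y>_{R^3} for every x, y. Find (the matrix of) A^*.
A^* = A^T =
[[0, 1, 2],
 [2, -1, 3],
 [1, -1, 1]]

For real matrices with standard dot products, the defining identity <Ax, y> = <x, A^* y> gives (Ax)^T y = x^T (A^*) y, i.e. x^T A^T y = x^T (A^*) y. Since this holds for all x, y, we must have A^* = A^T. Therefore
A^* =
[[0, 1, 2],
 [2, -1, 3],
 [1, -1, 1]].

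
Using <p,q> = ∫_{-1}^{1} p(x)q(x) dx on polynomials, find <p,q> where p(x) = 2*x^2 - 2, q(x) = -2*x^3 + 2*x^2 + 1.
<p,q> = -56/15

Expand the product: p(x)·q(x) = -4*x^5 + 4*x^4 + 4*x^3 - 2*x^2 - 2.
∫_{-1}^{1} of each monomial x^k gives [2/(k+1) if k even, 0 if k odd]. Integrating term-by-term (or equivalently evaluating the antiderivative F(x) = -2*x^6/3 + 4*x^5/5 + x^4 - 2*x^3/3 - 2*x at the endpoints):
  F(1) − F(−1) = -23/15 − (11/5) = -56/15.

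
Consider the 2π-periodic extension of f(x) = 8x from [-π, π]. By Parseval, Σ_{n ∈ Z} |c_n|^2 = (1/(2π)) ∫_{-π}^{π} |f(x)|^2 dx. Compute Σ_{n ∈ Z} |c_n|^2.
Σ |c_n|^2 = 64π^2/3

Expand and integrate term by term over [-π, π]:
  ∫ (8x)^2 dx = 64·(2π^3/3); ∫ 2·8·(0)·x dx = 0 (odd integrand); ∫ 0^2 dx = 0·2π.
So (1/(2π)) ∫_{-π}^{π} (8x)^2 dx = 64π^2/3 + 0 = 64π^2/3.
Parseval ⇒ Σ |c_n|^2 = 64π^2/3.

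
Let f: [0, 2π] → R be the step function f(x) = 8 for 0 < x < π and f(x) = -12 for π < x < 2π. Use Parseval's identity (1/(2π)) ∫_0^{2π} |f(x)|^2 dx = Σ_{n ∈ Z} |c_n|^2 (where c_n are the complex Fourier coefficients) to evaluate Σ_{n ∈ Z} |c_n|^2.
Σ |c_n|^2 = 104

Parseval equates the L^2 energy of f (normalised by 1/(2π)) with the ℓ^2 sum of its Fourier coefficients: (1/(2π)) ∫_0^{2π} |f|^2 = Σ |c_n|^2.
Compute the left side: (1/(2π)) [∫_0^π 8^2 dx + ∫_π^{2π} (-12)^2 dx] = (1/(2π)) · (64π + 144π) = (64 + 144)/2 = 104.
So Σ_{n ∈ Z} |c_n|^2 = 104.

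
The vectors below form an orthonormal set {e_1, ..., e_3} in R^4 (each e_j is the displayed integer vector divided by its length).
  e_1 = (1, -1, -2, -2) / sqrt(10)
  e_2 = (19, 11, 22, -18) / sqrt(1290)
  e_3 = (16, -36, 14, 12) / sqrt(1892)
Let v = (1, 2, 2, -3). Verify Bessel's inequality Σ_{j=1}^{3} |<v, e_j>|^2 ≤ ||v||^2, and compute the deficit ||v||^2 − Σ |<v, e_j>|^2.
Σ |<v, e_j>|^2 = 569/33; ||v||^2 = 18; deficit = 25/33

Write each e_j = u_j / sqrt(<u_j, u_j>) where u_j is the displayed integer vector. Then <v, e_j> = <v, u_j> / sqrt(<u_j, u_j>), so |<v, e_j>|^2 = <v, u_j>^2 / <u_j, u_j>.
Coefficients: <v, e_1> = 1/sqrt(10), <v, e_2> = 139/sqrt(1290), <v, e_3> = -64/sqrt(1892).
Square and sum: Σ |<v, e_j>|^2 = 569/33.
Compute ||v||^2 = v·v = 18.
Deficit = 18 − 569/33 = 25/33 ≥ 0, confirming Bessel's inequality. (The deficit equals ||v − Σ <v,e_j> e_j||^2, the squared distance from v to span{e_j}.)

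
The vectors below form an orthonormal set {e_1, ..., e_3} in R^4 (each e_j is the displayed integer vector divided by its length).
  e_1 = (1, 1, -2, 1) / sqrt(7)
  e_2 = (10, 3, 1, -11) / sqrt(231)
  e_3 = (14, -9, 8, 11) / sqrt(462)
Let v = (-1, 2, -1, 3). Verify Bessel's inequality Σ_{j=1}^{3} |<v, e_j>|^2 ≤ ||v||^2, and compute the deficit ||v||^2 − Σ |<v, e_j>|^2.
Σ |<v, e_j>|^2 = 23/2; ||v||^2 = 15; deficit = 7/2

Write each e_j = u_j / sqrt(<u_j, u_j>) where u_j is the displayed integer vector. Then <v, e_j> = <v, u_j> / sqrt(<u_j, u_j>), so |<v, e_j>|^2 = <v, u_j>^2 / <u_j, u_j>.
Coefficients: <v, e_1> = 6/sqrt(7), <v, e_2> = -38/sqrt(231), <v, e_3> = -7/sqrt(462).
Square and sum: Σ |<v, e_j>|^2 = 23/2.
Compute ||v||^2 = v·v = 15.
Deficit = 15 − 23/2 = 7/2 ≥ 0, confirming Bessel's inequality. (The deficit equals ||v − Σ <v,e_j> e_j||^2, the squared distance from v to span{e_j}.)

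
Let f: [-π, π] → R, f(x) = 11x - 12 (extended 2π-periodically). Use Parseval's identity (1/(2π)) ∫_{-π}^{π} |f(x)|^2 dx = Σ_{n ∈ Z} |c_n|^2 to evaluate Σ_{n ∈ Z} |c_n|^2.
Σ |c_n|^2 = 121π^2/3 + 144

Expand and integrate term by term over [-π, π]:
  ∫ (11x)^2 dx = 121·(2π^3/3); ∫ 2·11·(-12)·x dx = 0 (odd integrand); ∫ (-12)^2 dx = 144·2π.
So (1/(2π)) ∫_{-π}^{π} (11x - 12)^2 dx = 121π^2/3 + 144 = 121π^2/3 + 144.
Parseval ⇒ Σ |c_n|^2 = 121π^2/3 + 144.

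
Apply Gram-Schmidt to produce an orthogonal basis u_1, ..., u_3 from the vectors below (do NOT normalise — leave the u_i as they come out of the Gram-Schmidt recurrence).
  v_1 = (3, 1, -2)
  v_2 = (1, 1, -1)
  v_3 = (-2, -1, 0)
Orthogonal basis:
  u_1 = (3, 1, -2)
  u_2 = (-2/7, 4/7, -1/7)
  u_3 = (-1/2, -1/2, -1)

Apply the Gram-Schmidt recurrence
  u_1 = v_1
  u_i = v_i − Σ_{j<i} ((v_i · u_j) / (u_j · u_j)) · u_j.

Step by step this gives:
  u_1 = (3, 1, -2)
  u_2 = (-2/7, 4/7, -1/7)
  u_3 = (-1/2, -1/2, -1)

Orthogonality check:
  u_2 · u_1 = 0 (should be 0)
  u_3 · u_1 = 0 (should be 0)
  u_3 · u_2 = 0 (should be 0)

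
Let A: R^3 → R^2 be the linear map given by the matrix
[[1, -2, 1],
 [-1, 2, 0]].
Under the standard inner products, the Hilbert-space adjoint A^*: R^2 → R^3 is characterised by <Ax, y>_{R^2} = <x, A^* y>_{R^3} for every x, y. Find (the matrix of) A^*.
A^* = A^T =
[[1, -1],
 [-2, 2],
 [1, 0]]

For real matrices with standard dot products, the defining identity <Ax, y> = <x, A^* y> gives (Ax)^T y = x^T (A^*) y, i.e. x^T A^T y = x^T (A^*) y. Since this holds for all x, y, we must have A^* = A^T. Therefore
A^* =
[[1, -1],
 [-2, 2],
 [1, 0]].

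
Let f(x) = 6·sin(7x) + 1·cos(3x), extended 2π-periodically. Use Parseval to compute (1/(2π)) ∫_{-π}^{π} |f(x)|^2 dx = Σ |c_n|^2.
Σ |c_n|^2 = 37/2

Expand |f|^2 and use orthogonality of {sin(nx), cos(mx)} on [-π, π]:
  ∫_{-π}^{π} sin(nx)^2 dx = π, ∫ cos(mx)^2 dx = π, and cross terms integrate to 0.
So ∫_{-π}^{π} f(x)^2 dx = 6^2 · π + 1^2 · π = (36 + 1)π.
Divide by 2π: (36 + 1)/2 = 37/2.
By Parseval, this equals Σ |c_n|^2.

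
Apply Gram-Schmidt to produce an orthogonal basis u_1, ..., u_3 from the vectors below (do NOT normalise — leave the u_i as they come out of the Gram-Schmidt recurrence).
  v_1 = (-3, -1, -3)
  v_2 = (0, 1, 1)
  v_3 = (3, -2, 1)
Orthogonal basis:
  u_1 = (-3, -1, -3)
  u_2 = (-12/19, 15/19, 7/19)
  u_3 = (-3/11, -9/22, 9/22)

Apply the Gram-Schmidt recurrence
  u_1 = v_1
  u_i = v_i − Σ_{j<i} ((v_i · u_j) / (u_j · u_j)) · u_j.

Step by step this gives:
  u_1 = (-3, -1, -3)
  u_2 = (-12/19, 15/19, 7/19)
  u_3 = (-3/11, -9/22, 9/22)

Orthogonality check:
  u_2 · u_1 = 0 (should be 0)
  u_3 · u_1 = 0 (should be 0)
  u_3 · u_2 = 0 (should be 0)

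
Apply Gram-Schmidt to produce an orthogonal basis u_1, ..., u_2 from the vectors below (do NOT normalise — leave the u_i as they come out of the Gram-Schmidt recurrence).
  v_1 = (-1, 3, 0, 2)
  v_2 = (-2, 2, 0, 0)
Orthogonal basis:
  u_1 = (-1, 3, 0, 2)
  u_2 = (-10/7, 2/7, 0, -8/7)

Apply the Gram-Schmidt recurrence
  u_1 = v_1
  u_i = v_i − Σ_{j<i} ((v_i · u_j) / (u_j · u_j)) · u_j.

Step by step this gives:
  u_1 = (-1, 3, 0, 2)
  u_2 = (-10/7, 2/7, 0, -8/7)

Orthogonality check:
  u_2 · u_1 = 0 (should be 0)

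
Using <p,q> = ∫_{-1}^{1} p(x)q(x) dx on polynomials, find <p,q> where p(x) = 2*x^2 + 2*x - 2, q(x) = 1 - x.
<p,q> = -4

Expand the product: p(x)·q(x) = -2*x^3 + 4*x - 2.
∫_{-1}^{1} of each monomial x^k gives [2/(k+1) if k even, 0 if k odd]. Integrating term-by-term (or equivalently evaluating the antiderivative F(x) = -x^4/2 + 2*x^2 - 2*x at the endpoints):
  F(1) − F(−1) = -1/2 − (7/2) = -4.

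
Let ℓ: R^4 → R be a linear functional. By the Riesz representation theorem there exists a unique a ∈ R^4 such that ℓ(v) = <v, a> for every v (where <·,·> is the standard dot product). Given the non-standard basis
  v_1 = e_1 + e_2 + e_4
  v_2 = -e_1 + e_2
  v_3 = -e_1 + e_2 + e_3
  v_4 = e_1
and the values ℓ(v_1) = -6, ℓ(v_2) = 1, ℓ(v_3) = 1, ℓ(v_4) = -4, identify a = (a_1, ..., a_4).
a = (-4, -3, 0, 1)

Write a = (a_1, ..., a_4) in the standard basis. For each basis vector v_i, ℓ(v_i) = <v_i, a> is a linear equation in the a_j's. Collect the n equations into a matrix system V a = ℓ, where row i of V is v_i (expressed in the standard basis). Since V is invertible (lower-triangular with 1s on the diagonal, up to permutation), solve by back-substitution:
  V =
[[1, 1, 0, 1],
 [-1, 1, 0, 0],
 [-1, 1, 1, 0],
 [1, 0, 0, 0]]
  V a = (-6, 1, 1, -4)
Solving gives a = (-4, -3, 0, 1).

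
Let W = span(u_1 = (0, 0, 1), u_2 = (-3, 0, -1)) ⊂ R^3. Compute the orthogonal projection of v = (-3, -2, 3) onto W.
proj_W(v) = (-3, 0, 3)

Set up U = [u_1 | ... | u_2] ∈ R^(3×2). The projector onto W = col(U) is P = U (U^T U)^(-1) U^T.
Compute U^T U =
  [1, -1]
  [-1, 10],
and U^T v = (3, 6).
Solve U^T U · c = U^T v for the coefficients: c = (4, 1). The projection is proj_W(v) = U c.
Check: (v - proj_W(v)) · u_1 = 0  (should be 0).
Check: (v - proj_W(v)) · u_2 = 0  (should be 0).
Result: proj_W(v) = (-3, 0, 3).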